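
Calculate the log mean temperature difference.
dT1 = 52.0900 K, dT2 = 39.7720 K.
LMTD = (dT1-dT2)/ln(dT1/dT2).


dT1/dT2 = 1.3097
ln(dT1/dT2) = 0.2698
LMTD = 12.3180 / 0.2698 = 45.6544 K

45.6544 K


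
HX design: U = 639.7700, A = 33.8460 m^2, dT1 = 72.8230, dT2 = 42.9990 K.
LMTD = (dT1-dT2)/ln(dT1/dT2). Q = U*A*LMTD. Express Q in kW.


LMTD = 56.6076 K
Q = 639.7700 * 33.8460 * 56.6076 = 1225761.6309 W = 1225.7616 kW

1225.7616 kW


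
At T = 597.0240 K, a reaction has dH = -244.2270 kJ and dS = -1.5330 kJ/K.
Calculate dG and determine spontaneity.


T*dS = 597.0240 * -1.5330 = -915.2378 kJ
dG = -244.2270 + 915.2378 = 671.0108 kJ (non-spontaneous)

dG = 671.0108 kJ, non-spontaneous


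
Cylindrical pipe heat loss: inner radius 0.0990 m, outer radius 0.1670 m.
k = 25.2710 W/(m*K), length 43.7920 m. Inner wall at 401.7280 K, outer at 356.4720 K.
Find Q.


dT = 45.2560 K
ln(ro/ri) = 0.5229
Q = 2*pi*25.2710*43.7920*45.2560 / 0.5229 = 601833.3170 W

601833.3170 W


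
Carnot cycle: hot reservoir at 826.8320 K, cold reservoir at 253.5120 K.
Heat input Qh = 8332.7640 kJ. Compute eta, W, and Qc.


eta = 1 - 253.5120/826.8320 = 0.6934
W = 0.6934 * 8332.7640 = 5777.8851 kJ
Qc = 8332.7640 - 5777.8851 = 2554.8789 kJ

eta = 69.3394%, W = 5777.8851 kJ, Qc = 2554.8789 kJ


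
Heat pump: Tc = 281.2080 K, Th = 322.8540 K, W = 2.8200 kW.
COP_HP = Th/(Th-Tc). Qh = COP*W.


COP = 322.8540 / 41.6460 = 7.7523
Qh = 7.7523 * 2.8200 = 21.8616 kW

COP = 7.7523, Qh = 21.8616 kW


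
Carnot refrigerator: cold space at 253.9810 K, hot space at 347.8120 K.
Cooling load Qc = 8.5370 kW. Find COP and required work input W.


COP = 253.9810 / 93.8310 = 2.7068
W = 8.5370 / 2.7068 = 3.1539 kW

COP = 2.7068, W = 3.1539 kW


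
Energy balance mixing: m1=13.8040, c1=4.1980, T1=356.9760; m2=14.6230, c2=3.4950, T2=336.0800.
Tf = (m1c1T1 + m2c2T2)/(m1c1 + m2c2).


num = 37862.6407
den = 109.0566
Tf = 347.1835 K

347.1835 K


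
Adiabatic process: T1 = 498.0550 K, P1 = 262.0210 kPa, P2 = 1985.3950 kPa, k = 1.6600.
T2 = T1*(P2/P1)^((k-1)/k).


(k-1)/k = 0.3976
(P2/P1)^exp = 2.2371
T2 = 498.0550 * 2.2371 = 1114.1979 K

1114.1979 K


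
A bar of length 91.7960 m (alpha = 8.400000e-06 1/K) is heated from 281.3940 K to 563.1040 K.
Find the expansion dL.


dT = 281.7100 K
dL = 8.400000e-06 * 91.7960 * 281.7100 = 0.217223 m
L_final = 92.013223 m

dL = 0.217223 m


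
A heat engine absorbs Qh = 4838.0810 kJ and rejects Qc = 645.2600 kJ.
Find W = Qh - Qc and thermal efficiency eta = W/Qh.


W = 4838.0810 - 645.2600 = 4192.8210 kJ
eta = 4192.8210 / 4838.0810 = 0.8666 = 86.6629%

W = 4192.8210 kJ, eta = 86.6629%


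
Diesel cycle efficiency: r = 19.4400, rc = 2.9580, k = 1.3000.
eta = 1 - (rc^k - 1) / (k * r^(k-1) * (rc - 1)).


r^(k-1) = 2.4356
rc^k = 4.0954
eta = 0.5007 = 50.0709%

50.0709%


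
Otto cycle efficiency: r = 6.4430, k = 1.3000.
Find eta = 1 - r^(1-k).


r^(k-1) = 1.7487
eta = 1 - 1/1.7487 = 0.4282 = 42.8161%

42.8161%


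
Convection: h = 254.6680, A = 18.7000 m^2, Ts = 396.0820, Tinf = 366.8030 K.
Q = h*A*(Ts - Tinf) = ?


dT = 29.2790 K
Q = 254.6680 * 18.7000 * 29.2790 = 139435.1358 W

139435.1358 W


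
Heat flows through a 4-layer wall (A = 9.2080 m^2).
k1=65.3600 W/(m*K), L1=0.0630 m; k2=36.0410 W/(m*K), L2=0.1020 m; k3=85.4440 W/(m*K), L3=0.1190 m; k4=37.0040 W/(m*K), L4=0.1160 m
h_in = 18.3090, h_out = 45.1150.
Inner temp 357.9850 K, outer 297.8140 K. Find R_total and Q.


R_conv_in = 1/(18.3090*9.2080) = 0.0059
R_1 = 0.0630/(65.3600*9.2080) = 0.0001
R_2 = 0.1020/(36.0410*9.2080) = 0.0003
R_3 = 0.1190/(85.4440*9.2080) = 0.0002
R_4 = 0.1160/(37.0040*9.2080) = 0.0003
R_conv_out = 1/(45.1150*9.2080) = 0.0024
R_total = 0.0092 K/W
Q = 60.1710 / 0.0092 = 6510.2433 W

R_total = 0.0092 K/W, Q = 6510.2433 W


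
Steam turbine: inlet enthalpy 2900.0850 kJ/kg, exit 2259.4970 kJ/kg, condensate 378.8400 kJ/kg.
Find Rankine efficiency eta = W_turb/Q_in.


W = 640.5880 kJ/kg
Q_in = 2521.2450 kJ/kg
eta = 0.2541 = 25.4076%

eta = 25.4076%


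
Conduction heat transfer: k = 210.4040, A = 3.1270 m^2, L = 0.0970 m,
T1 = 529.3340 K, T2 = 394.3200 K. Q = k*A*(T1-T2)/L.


dT = 135.0140 K
Q = 210.4040 * 3.1270 * 135.0140 / 0.0970 = 915775.3366 W

915775.3366 W


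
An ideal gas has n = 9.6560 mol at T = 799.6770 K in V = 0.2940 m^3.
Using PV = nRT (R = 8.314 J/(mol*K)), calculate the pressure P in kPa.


P = nRT/V = 9.6560 * 8.314 * 799.6770 / 0.2940
= 64198.0568 / 0.2940 = 218360.7373 Pa = 218.3607 kPa

218.3607 kPa


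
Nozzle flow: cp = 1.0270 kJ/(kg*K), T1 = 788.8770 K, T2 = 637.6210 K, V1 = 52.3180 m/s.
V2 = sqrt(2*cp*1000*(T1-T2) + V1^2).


dT = 151.2560 K
2*cp*1000*dT = 310679.8240
V1^2 = 2737.1731
V2 = sqrt(313416.9971) = 559.8366 m/s

559.8366 m/s


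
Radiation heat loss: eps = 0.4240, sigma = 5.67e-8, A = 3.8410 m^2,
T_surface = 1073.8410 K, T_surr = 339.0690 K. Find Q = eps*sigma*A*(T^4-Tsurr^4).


T^4 = 1.3297e+12
Tsurr^4 = 1.3218e+10
Q = 0.4240 * 5.67e-8 * 3.8410 * 1.3165e+12 = 121566.6932 W

121566.6932 W


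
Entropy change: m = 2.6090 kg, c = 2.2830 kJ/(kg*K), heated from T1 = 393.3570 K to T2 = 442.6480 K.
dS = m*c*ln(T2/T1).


T2/T1 = 1.1253
ln(T2/T1) = 0.1181
dS = 2.6090 * 2.2830 * 0.1181 = 0.7032 kJ/K

0.7032 kJ/K


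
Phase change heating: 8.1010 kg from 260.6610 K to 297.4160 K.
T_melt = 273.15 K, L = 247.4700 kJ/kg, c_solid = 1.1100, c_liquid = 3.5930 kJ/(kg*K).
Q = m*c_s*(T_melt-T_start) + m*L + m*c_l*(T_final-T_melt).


Q1 (sensible, solid) = 8.1010 * 1.1100 * 12.4890 = 112.3025 kJ
Q2 (latent) = 8.1010 * 247.4700 = 2004.7545 kJ
Q3 (sensible, liquid) = 8.1010 * 3.5930 * 24.2660 = 706.3079 kJ
Q_total = 2823.3648 kJ

2823.3648 kJ


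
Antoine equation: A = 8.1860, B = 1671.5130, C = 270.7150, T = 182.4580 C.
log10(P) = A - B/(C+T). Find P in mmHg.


C+T = 453.1730
B/(C+T) = 3.6885
log10(P) = 8.1860 - 3.6885 = 4.4975
P = 10^4.4975 = 31443.7581 mmHg

31443.7581 mmHg


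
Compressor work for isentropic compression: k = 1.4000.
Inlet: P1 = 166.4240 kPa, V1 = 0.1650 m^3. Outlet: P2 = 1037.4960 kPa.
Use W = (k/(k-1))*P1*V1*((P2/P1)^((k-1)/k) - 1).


(k-1)/k = 0.2857
(P2/P1)^exp = 1.6869
W = 3.5000 * 166.4240 * 0.1650 * (1.6869 - 1) = 66.0134 kJ

66.0134 kJ


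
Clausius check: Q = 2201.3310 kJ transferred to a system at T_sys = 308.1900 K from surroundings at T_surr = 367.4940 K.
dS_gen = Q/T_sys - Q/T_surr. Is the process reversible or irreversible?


dS_sys = 2201.3310/308.1900 = 7.1428 kJ/K
dS_surr = -2201.3310/367.4940 = -5.9901 kJ/K
dS_gen = 7.1428 - 5.9901 = 1.1527 kJ/K (irreversible)

dS_gen = 1.1527 kJ/K, irreversible


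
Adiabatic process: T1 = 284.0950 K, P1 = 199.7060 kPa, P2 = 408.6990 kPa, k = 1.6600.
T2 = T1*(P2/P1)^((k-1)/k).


(k-1)/k = 0.3976
(P2/P1)^exp = 1.3294
T2 = 284.0950 * 1.3294 = 377.6758 K

377.6758 K


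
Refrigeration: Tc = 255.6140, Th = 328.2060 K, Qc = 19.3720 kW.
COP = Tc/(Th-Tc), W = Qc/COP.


COP = 255.6140 / 72.5920 = 3.5212
W = 19.3720 / 3.5212 = 5.5015 kW

COP = 3.5212, W = 5.5015 kW


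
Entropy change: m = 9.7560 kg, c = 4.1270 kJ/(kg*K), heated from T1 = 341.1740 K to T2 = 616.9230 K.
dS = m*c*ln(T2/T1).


T2/T1 = 1.8082
ln(T2/T1) = 0.5924
dS = 9.7560 * 4.1270 * 0.5924 = 23.8499 kJ/K

23.8499 kJ/K


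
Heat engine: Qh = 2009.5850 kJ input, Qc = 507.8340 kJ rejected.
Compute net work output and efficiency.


W = 2009.5850 - 507.8340 = 1501.7510 kJ
eta = 1501.7510 / 2009.5850 = 0.7473 = 74.7294%

W = 1501.7510 kJ, eta = 74.7294%


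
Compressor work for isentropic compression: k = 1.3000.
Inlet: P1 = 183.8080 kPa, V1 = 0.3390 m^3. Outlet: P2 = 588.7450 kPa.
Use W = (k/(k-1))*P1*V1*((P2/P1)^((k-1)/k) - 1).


(k-1)/k = 0.2308
(P2/P1)^exp = 1.3082
W = 4.3333 * 183.8080 * 0.3390 * (1.3082 - 1) = 83.2136 kJ

83.2136 kJ


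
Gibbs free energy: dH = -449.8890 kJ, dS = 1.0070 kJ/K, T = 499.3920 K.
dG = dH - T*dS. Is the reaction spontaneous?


T*dS = 499.3920 * 1.0070 = 502.8877 kJ
dG = -449.8890 - 502.8877 = -952.7767 kJ (spontaneous)

dG = -952.7767 kJ, spontaneous


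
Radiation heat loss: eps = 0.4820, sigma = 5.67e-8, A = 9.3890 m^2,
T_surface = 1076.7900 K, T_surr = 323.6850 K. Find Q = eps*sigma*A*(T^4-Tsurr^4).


T^4 = 1.3444e+12
Tsurr^4 = 1.0977e+10
Q = 0.4820 * 5.67e-8 * 9.3890 * 1.3334e+12 = 342147.0799 W

342147.0799 W


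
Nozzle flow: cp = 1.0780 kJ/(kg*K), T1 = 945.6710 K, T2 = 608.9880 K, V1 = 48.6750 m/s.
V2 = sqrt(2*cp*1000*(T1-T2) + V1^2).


dT = 336.6830 K
2*cp*1000*dT = 725888.5480
V1^2 = 2369.2556
V2 = sqrt(728257.8036) = 853.3802 m/s

853.3802 m/s


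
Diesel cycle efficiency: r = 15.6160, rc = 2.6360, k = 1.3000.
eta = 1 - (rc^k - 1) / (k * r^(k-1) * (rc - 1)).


r^(k-1) = 2.2807
rc^k = 3.5256
eta = 0.4793 = 47.9331%

47.9331%


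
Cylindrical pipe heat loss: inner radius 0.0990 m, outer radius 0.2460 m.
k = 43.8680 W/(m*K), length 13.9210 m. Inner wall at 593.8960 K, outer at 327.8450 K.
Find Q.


dT = 266.0510 K
ln(ro/ri) = 0.9102
Q = 2*pi*43.8680*13.9210*266.0510 / 0.9102 = 1121555.1279 W

1121555.1279 W


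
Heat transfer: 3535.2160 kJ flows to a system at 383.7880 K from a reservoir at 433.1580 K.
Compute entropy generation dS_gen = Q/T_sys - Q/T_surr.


dS_sys = 3535.2160/383.7880 = 9.2114 kJ/K
dS_surr = -3535.2160/433.1580 = -8.1615 kJ/K
dS_gen = 9.2114 - 8.1615 = 1.0499 kJ/K (irreversible)

dS_gen = 1.0499 kJ/K, irreversible


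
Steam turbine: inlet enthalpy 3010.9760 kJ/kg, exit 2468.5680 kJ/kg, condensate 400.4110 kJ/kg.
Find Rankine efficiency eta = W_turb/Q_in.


W = 542.4080 kJ/kg
Q_in = 2610.5650 kJ/kg
eta = 0.2078 = 20.7774%

eta = 20.7774%


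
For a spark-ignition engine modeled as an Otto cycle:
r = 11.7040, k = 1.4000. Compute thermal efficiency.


r^(k-1) = 2.6751
eta = 1 - 1/2.6751 = 0.6262 = 62.6177%

62.6177%


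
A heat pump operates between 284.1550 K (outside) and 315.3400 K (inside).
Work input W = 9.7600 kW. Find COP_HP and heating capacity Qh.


COP = 315.3400 / 31.1850 = 10.1119
Qh = 10.1119 * 9.7600 = 98.6923 kW

COP = 10.1119, Qh = 98.6923 kW


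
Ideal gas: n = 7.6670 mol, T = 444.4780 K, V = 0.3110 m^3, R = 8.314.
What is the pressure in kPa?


P = nRT/V = 7.6670 * 8.314 * 444.4780 / 0.3110
= 28332.5558 / 0.3110 = 91101.4657 Pa = 91.1015 kPa

91.1015 kPa


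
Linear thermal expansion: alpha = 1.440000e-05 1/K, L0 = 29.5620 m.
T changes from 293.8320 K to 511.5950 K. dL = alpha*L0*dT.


dT = 217.7630 K
dL = 1.440000e-05 * 29.5620 * 217.7630 = 0.092700 m
L_final = 29.654700 m

dL = 0.092700 m


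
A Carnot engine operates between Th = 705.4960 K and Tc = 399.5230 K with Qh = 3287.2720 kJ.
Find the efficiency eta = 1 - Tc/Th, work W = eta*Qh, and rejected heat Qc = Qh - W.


eta = 1 - 399.5230/705.4960 = 0.4337
W = 0.4337 * 3287.2720 = 1425.6870 kJ
Qc = 3287.2720 - 1425.6870 = 1861.5850 kJ

eta = 43.3699%, W = 1425.6870 kJ, Qc = 1861.5850 kJ


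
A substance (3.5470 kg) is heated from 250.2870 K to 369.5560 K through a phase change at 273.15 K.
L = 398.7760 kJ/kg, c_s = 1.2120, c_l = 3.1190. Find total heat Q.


Q1 (sensible, solid) = 3.5470 * 1.2120 * 22.8630 = 98.2872 kJ
Q2 (latent) = 3.5470 * 398.7760 = 1414.4585 kJ
Q3 (sensible, liquid) = 3.5470 * 3.1190 * 96.4060 = 1066.5485 kJ
Q_total = 2579.2942 kJ

2579.2942 kJ


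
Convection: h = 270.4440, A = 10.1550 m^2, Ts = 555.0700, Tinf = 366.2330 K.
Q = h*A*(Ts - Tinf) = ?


dT = 188.8370 K
Q = 270.4440 * 10.1550 * 188.8370 = 518614.1605 W

518614.1605 W


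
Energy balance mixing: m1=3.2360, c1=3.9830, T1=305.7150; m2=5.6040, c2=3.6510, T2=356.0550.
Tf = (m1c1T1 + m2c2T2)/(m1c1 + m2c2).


num = 11225.3149
den = 33.3492
Tf = 336.5993 K

336.5993 K


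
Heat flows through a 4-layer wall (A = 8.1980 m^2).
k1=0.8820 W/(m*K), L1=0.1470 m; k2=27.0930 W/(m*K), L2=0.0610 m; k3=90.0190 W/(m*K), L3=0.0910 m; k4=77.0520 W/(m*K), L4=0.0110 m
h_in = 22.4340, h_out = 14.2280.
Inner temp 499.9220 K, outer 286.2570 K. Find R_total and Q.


R_conv_in = 1/(22.4340*8.1980) = 0.0054
R_1 = 0.1470/(0.8820*8.1980) = 0.0203
R_2 = 0.0610/(27.0930*8.1980) = 0.0003
R_3 = 0.0910/(90.0190*8.1980) = 0.0001
R_4 = 0.0110/(77.0520*8.1980) = 1.7414e-05
R_conv_out = 1/(14.2280*8.1980) = 0.0086
R_total = 0.0348 K/W
Q = 213.6650 / 0.0348 = 6147.5439 W

R_total = 0.0348 K/W, Q = 6147.5439 W


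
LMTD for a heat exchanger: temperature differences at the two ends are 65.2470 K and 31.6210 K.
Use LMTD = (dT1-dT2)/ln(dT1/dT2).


dT1/dT2 = 2.0634
ln(dT1/dT2) = 0.7244
LMTD = 33.6260 / 0.7244 = 46.4218 K

46.4218 K


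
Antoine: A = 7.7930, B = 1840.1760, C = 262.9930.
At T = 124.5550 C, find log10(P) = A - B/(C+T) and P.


C+T = 387.5480
B/(C+T) = 4.7483
log10(P) = 7.7930 - 4.7483 = 3.0447
P = 10^3.0447 = 1108.5285 mmHg

1108.5285 mmHg


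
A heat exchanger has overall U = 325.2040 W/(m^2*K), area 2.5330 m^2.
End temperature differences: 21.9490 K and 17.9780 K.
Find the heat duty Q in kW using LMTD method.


LMTD = 19.8975 K
Q = 325.2040 * 2.5330 * 19.8975 = 16390.4026 W = 16.3904 kW

16.3904 kW


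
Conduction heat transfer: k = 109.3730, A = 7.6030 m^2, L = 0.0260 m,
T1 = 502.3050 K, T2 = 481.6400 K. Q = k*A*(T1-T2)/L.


dT = 20.6650 K
Q = 109.3730 * 7.6030 * 20.6650 / 0.0260 = 660932.6047 W

660932.6047 W


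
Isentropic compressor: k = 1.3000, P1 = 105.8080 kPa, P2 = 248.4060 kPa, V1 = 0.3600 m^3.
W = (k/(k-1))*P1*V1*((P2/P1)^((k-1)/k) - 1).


(k-1)/k = 0.2308
(P2/P1)^exp = 1.2177
W = 4.3333 * 105.8080 * 0.3600 * (1.2177 - 1) = 35.9303 kJ

35.9303 kJ


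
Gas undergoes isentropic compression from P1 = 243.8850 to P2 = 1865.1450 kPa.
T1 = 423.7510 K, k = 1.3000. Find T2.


(k-1)/k = 0.2308
(P2/P1)^exp = 1.5992
T2 = 423.7510 * 1.5992 = 677.6442 K

677.6442 K


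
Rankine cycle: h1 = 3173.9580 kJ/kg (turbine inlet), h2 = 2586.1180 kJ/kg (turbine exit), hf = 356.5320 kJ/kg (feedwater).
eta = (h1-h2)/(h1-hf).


W = 587.8400 kJ/kg
Q_in = 2817.4260 kJ/kg
eta = 0.2086 = 20.8644%

eta = 20.8644%


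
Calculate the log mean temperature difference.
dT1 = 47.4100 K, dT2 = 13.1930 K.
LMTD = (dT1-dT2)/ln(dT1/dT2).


dT1/dT2 = 3.5936
ln(dT1/dT2) = 1.2791
LMTD = 34.2170 / 1.2791 = 26.7499 K

26.7499 K


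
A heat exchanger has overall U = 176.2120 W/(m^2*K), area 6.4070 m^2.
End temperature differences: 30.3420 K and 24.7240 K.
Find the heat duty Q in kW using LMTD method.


LMTD = 27.4372 K
Q = 176.2120 * 6.4070 * 27.4372 = 30976.3388 W = 30.9763 kW

30.9763 kW


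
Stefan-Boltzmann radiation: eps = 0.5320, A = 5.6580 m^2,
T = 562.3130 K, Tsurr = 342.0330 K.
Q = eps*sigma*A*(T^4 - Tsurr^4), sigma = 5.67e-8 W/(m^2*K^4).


T^4 = 9.9980e+10
Tsurr^4 = 1.3686e+10
Q = 0.5320 * 5.67e-8 * 5.6580 * 8.6294e+10 = 14727.8113 W

14727.8113 W


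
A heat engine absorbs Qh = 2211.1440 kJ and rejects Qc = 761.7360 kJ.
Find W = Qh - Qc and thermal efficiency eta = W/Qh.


W = 2211.1440 - 761.7360 = 1449.4080 kJ
eta = 1449.4080 / 2211.1440 = 0.6555 = 65.5501%

W = 1449.4080 kJ, eta = 65.5501%


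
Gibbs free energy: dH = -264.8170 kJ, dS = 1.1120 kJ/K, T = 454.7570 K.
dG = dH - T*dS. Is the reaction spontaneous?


T*dS = 454.7570 * 1.1120 = 505.6898 kJ
dG = -264.8170 - 505.6898 = -770.5068 kJ (spontaneous)

dG = -770.5068 kJ, spontaneous


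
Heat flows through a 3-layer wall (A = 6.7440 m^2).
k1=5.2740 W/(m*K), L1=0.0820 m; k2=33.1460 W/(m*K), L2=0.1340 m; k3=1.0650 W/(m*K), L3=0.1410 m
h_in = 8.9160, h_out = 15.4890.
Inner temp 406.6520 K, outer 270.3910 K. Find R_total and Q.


R_conv_in = 1/(8.9160*6.7440) = 0.0166
R_1 = 0.0820/(5.2740*6.7440) = 0.0023
R_2 = 0.1340/(33.1460*6.7440) = 0.0006
R_3 = 0.1410/(1.0650*6.7440) = 0.0196
R_conv_out = 1/(15.4890*6.7440) = 0.0096
R_total = 0.0487 K/W
Q = 136.2610 / 0.0487 = 2795.6508 W

R_total = 0.0487 K/W, Q = 2795.6508 W


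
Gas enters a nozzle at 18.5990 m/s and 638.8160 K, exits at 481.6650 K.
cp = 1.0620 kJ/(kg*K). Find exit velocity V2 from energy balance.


dT = 157.1510 K
2*cp*1000*dT = 333788.7240
V1^2 = 345.9228
V2 = sqrt(334134.6468) = 578.0438 m/s

578.0438 m/s


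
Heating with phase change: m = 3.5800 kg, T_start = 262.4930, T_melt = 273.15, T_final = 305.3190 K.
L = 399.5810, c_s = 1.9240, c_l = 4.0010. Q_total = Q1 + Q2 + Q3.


Q1 (sensible, solid) = 3.5800 * 1.9240 * 10.6570 = 73.4046 kJ
Q2 (latent) = 3.5800 * 399.5810 = 1430.5000 kJ
Q3 (sensible, liquid) = 3.5800 * 4.0010 * 32.1690 = 460.7752 kJ
Q_total = 1964.6798 kJ

1964.6798 kJ


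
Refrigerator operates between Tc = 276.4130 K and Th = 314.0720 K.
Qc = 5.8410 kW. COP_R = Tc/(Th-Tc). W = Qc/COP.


COP = 276.4130 / 37.6590 = 7.3399
W = 5.8410 / 7.3399 = 0.7958 kW

COP = 7.3399, W = 0.7958 kW


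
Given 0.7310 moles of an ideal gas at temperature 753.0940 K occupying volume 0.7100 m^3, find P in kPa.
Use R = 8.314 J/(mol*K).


P = nRT/V = 0.7310 * 8.314 * 753.0940 / 0.7100
= 4576.9544 / 0.7100 = 6446.4146 Pa = 6.4464 kPa

6.4464 kPa


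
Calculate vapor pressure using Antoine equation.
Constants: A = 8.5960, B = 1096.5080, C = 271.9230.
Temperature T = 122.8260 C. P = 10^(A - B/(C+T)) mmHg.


C+T = 394.7490
B/(C+T) = 2.7777
log10(P) = 8.5960 - 2.7777 = 5.8183
P = 10^5.8183 = 658059.6885 mmHg

658059.6885 mmHg


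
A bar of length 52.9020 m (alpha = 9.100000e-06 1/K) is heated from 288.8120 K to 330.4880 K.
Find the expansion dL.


dT = 41.6760 K
dL = 9.100000e-06 * 52.9020 * 41.6760 = 0.020063 m
L_final = 52.922063 m

dL = 0.020063 m


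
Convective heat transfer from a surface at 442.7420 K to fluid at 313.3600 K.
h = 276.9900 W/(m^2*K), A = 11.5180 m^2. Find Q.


dT = 129.3820 K
Q = 276.9900 * 11.5180 * 129.3820 = 412776.5574 W

412776.5574 W


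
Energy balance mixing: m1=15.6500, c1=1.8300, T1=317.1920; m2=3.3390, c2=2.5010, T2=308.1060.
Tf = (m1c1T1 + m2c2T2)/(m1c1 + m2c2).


num = 11657.1639
den = 36.9903
Tf = 315.1408 K

315.1408 K


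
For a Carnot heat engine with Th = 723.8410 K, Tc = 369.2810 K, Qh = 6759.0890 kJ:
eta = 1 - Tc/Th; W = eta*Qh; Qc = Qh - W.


eta = 1 - 369.2810/723.8410 = 0.4898
W = 0.4898 * 6759.0890 = 3310.8136 kJ
Qc = 6759.0890 - 3310.8136 = 3448.2754 kJ

eta = 48.9831%, W = 3310.8136 kJ, Qc = 3448.2754 kJ


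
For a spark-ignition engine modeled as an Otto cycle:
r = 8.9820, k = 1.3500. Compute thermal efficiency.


r^(k-1) = 2.1562
eta = 1 - 1/2.1562 = 0.5362 = 53.6212%

53.6212%


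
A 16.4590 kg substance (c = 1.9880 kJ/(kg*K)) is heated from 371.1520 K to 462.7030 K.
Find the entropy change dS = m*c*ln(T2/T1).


T2/T1 = 1.2467
ln(T2/T1) = 0.2205
dS = 16.4590 * 1.9880 * 0.2205 = 7.2140 kJ/K

7.2140 kJ/K


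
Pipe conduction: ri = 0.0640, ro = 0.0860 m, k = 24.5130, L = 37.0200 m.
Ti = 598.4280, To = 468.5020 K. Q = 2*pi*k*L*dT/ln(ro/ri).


dT = 129.9260 K
ln(ro/ri) = 0.2955
Q = 2*pi*24.5130*37.0200*129.9260 / 0.2955 = 2507286.3146 W

2507286.3146 W


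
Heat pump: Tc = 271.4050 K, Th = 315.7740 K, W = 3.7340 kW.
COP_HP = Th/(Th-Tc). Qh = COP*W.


COP = 315.7740 / 44.3690 = 7.1170
Qh = 7.1170 * 3.7340 = 26.5749 kW

COP = 7.1170, Qh = 26.5749 kW


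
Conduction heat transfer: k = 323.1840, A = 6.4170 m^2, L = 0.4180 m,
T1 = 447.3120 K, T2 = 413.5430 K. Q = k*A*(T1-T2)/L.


dT = 33.7690 K
Q = 323.1840 * 6.4170 * 33.7690 / 0.4180 = 167542.0440 W

167542.0440 W


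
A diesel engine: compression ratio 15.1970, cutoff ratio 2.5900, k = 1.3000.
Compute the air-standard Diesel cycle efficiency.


r^(k-1) = 2.2622
rc^k = 3.4458
eta = 0.4769 = 47.6939%

47.6939%


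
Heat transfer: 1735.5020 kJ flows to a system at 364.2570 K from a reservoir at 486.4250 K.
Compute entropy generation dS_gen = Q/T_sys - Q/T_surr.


dS_sys = 1735.5020/364.2570 = 4.7645 kJ/K
dS_surr = -1735.5020/486.4250 = -3.5679 kJ/K
dS_gen = 4.7645 - 3.5679 = 1.1966 kJ/K (irreversible)

dS_gen = 1.1966 kJ/K, irreversible


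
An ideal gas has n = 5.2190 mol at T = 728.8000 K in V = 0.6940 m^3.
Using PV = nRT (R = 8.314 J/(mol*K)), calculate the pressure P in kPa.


P = nRT/V = 5.2190 * 8.314 * 728.8000 / 0.6940
= 31623.1903 / 0.6940 = 45566.5566 Pa = 45.5666 kPa

45.5666 kPa


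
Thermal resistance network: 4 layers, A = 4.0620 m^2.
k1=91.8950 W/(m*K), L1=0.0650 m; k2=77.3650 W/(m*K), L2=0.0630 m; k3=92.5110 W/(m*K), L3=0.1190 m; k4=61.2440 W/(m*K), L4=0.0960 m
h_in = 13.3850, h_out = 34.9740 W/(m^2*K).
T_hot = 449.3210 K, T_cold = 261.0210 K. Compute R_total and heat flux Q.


R_conv_in = 1/(13.3850*4.0620) = 0.0184
R_1 = 0.0650/(91.8950*4.0620) = 0.0002
R_2 = 0.0630/(77.3650*4.0620) = 0.0002
R_3 = 0.1190/(92.5110*4.0620) = 0.0003
R_4 = 0.0960/(61.2440*4.0620) = 0.0004
R_conv_out = 1/(34.9740*4.0620) = 0.0070
R_total = 0.0265 K/W
Q = 188.3000 / 0.0265 = 7103.3078 W

R_total = 0.0265 K/W, Q = 7103.3078 W


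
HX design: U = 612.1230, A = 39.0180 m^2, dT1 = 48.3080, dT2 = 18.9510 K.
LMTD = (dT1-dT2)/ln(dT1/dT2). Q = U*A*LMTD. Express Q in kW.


LMTD = 31.3730 K
Q = 612.1230 * 39.0180 * 31.3730 = 749307.2918 W = 749.3073 kW

749.3073 kW


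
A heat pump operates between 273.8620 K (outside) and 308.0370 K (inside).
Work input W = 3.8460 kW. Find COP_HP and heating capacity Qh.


COP = 308.0370 / 34.1750 = 9.0135
Qh = 9.0135 * 3.8460 = 34.6660 kW

COP = 9.0135, Qh = 34.6660 kW


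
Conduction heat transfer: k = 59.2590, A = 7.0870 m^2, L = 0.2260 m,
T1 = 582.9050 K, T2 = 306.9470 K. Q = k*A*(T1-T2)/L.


dT = 275.9580 K
Q = 59.2590 * 7.0870 * 275.9580 / 0.2260 = 512803.8780 W

512803.8780 W


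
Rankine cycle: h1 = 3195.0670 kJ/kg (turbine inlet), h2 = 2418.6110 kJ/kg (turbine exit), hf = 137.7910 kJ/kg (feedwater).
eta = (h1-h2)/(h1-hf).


W = 776.4560 kJ/kg
Q_in = 3057.2760 kJ/kg
eta = 0.2540 = 25.3970%

eta = 25.3970%


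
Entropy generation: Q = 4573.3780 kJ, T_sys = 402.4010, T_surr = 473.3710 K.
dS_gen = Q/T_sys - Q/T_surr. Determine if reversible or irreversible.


dS_sys = 4573.3780/402.4010 = 11.3652 kJ/K
dS_surr = -4573.3780/473.3710 = -9.6613 kJ/K
dS_gen = 11.3652 - 9.6613 = 1.7039 kJ/K (irreversible)

dS_gen = 1.7039 kJ/K, irreversible


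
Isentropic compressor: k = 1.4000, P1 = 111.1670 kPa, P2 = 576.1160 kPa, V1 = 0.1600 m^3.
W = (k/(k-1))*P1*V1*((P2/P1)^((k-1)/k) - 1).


(k-1)/k = 0.2857
(P2/P1)^exp = 1.6001
W = 3.5000 * 111.1670 * 0.1600 * (1.6001 - 1) = 37.3596 kJ

37.3596 kJ


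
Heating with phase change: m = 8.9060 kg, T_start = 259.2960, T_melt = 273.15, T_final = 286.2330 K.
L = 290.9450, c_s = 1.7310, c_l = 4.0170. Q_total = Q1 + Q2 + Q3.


Q1 (sensible, solid) = 8.9060 * 1.7310 * 13.8540 = 213.5772 kJ
Q2 (latent) = 8.9060 * 290.9450 = 2591.1562 kJ
Q3 (sensible, liquid) = 8.9060 * 4.0170 * 13.0830 = 468.0496 kJ
Q_total = 3272.7830 kJ

3272.7830 kJ


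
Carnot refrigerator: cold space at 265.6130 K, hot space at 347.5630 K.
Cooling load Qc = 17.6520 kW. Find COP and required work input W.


COP = 265.6130 / 81.9500 = 3.2412
W = 17.6520 / 3.2412 = 5.4462 kW

COP = 3.2412, W = 5.4462 kW


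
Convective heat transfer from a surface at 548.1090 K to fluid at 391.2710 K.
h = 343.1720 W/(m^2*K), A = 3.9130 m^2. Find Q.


dT = 156.8380 K
Q = 343.1720 * 3.9130 * 156.8380 = 210607.0909 W

210607.0909 W


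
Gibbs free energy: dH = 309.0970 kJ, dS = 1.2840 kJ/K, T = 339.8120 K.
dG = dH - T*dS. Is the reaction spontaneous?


T*dS = 339.8120 * 1.2840 = 436.3186 kJ
dG = 309.0970 - 436.3186 = -127.2216 kJ (spontaneous)

dG = -127.2216 kJ, spontaneous


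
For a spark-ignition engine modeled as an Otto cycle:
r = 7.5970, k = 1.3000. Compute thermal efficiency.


r^(k-1) = 1.8374
eta = 1 - 1/1.8374 = 0.4557 = 45.5739%

45.5739%


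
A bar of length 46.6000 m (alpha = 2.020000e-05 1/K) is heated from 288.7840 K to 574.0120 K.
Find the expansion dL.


dT = 285.2280 K
dL = 2.020000e-05 * 46.6000 * 285.2280 = 0.268491 m
L_final = 46.868491 m

dL = 0.268491 m


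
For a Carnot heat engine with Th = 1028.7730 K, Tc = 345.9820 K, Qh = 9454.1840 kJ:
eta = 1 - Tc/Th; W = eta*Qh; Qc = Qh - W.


eta = 1 - 345.9820/1028.7730 = 0.6637
W = 0.6637 * 9454.1840 = 6274.6901 kJ
Qc = 9454.1840 - 6274.6901 = 3179.4939 kJ

eta = 66.3695%, W = 6274.6901 kJ, Qc = 3179.4939 kJ


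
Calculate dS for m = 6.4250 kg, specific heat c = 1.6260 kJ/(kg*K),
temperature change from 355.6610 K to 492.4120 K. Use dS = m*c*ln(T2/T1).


T2/T1 = 1.3845
ln(T2/T1) = 0.3253
dS = 6.4250 * 1.6260 * 0.3253 = 3.3988 kJ/K

3.3988 kJ/K


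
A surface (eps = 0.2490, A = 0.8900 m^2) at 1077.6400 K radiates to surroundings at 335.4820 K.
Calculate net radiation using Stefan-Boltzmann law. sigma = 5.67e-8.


T^4 = 1.3486e+12
Tsurr^4 = 1.2667e+10
Q = 0.2490 * 5.67e-8 * 0.8900 * 1.3360e+12 = 16786.8353 W

16786.8353 W


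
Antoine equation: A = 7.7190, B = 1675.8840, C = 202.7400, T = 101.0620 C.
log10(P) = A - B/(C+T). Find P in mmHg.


C+T = 303.8020
B/(C+T) = 5.5164
log10(P) = 7.7190 - 5.5164 = 2.2026
P = 10^2.2026 = 159.4523 mmHg

159.4523 mmHg


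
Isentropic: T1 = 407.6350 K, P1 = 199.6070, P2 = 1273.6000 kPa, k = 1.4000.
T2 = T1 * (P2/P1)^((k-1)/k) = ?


(k-1)/k = 0.2857
(P2/P1)^exp = 1.6981
T2 = 407.6350 * 1.6981 = 692.1986 K

692.1986 K


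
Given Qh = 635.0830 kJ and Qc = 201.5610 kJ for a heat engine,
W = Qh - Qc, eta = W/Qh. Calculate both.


W = 635.0830 - 201.5610 = 433.5220 kJ
eta = 433.5220 / 635.0830 = 0.6826 = 68.2623%

W = 433.5220 kJ, eta = 68.2623%


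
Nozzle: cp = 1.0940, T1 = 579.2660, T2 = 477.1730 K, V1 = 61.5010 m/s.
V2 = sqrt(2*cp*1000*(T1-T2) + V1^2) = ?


dT = 102.0930 K
2*cp*1000*dT = 223379.4840
V1^2 = 3782.3730
V2 = sqrt(227161.8570) = 476.6150 m/s

476.6150 m/s


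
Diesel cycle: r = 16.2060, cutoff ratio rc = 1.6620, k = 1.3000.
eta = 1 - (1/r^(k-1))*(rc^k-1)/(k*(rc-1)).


r^(k-1) = 2.3062
rc^k = 1.9356
eta = 0.5286 = 52.8593%

52.8593%


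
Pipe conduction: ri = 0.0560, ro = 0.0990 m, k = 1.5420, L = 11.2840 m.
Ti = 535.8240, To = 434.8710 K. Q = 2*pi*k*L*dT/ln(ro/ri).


dT = 100.9530 K
ln(ro/ri) = 0.5698
Q = 2*pi*1.5420*11.2840*100.9530 / 0.5698 = 19370.8364 W

19370.8364 W


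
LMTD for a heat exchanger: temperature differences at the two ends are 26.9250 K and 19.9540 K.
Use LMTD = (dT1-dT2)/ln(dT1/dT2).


dT1/dT2 = 1.3494
ln(dT1/dT2) = 0.2996
LMTD = 6.9710 / 0.2996 = 23.2657 K

23.2657 K


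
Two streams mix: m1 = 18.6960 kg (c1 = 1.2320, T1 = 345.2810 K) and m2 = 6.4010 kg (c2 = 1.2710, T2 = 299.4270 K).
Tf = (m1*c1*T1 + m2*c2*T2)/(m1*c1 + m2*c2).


num = 10389.0598
den = 31.1691
Tf = 333.3123 K

333.3123 K


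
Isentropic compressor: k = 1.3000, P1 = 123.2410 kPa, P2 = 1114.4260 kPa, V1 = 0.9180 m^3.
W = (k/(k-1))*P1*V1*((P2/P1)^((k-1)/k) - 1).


(k-1)/k = 0.2308
(P2/P1)^exp = 1.6622
W = 4.3333 * 123.2410 * 0.9180 * (1.6622 - 1) = 324.6461 kJ

324.6461 kJ


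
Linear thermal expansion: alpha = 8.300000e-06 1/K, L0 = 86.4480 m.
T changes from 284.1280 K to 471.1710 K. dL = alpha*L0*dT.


dT = 187.0430 K
dL = 8.300000e-06 * 86.4480 * 187.0430 = 0.134207 m
L_final = 86.582207 m

dL = 0.134207 m


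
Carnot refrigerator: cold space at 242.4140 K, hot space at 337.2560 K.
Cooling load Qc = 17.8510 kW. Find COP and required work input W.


COP = 242.4140 / 94.8420 = 2.5560
W = 17.8510 / 2.5560 = 6.9840 kW

COP = 2.5560, W = 6.9840 kW


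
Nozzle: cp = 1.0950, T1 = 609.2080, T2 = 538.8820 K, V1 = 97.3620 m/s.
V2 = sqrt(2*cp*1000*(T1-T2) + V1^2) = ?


dT = 70.3260 K
2*cp*1000*dT = 154013.9400
V1^2 = 9479.3590
V2 = sqrt(163493.2990) = 404.3430 m/s

404.3430 m/s


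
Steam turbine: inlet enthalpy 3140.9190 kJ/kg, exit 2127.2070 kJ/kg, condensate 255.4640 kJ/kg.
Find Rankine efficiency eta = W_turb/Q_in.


W = 1013.7120 kJ/kg
Q_in = 2885.4550 kJ/kg
eta = 0.3513 = 35.1318%

eta = 35.1318%


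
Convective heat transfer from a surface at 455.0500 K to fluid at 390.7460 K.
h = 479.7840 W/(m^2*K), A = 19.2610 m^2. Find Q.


dT = 64.3040 K
Q = 479.7840 * 19.2610 * 64.3040 = 594240.9563 W

594240.9563 W


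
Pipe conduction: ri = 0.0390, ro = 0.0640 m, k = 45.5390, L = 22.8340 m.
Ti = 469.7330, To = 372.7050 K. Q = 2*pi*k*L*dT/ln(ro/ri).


dT = 97.0280 K
ln(ro/ri) = 0.4953
Q = 2*pi*45.5390*22.8340*97.0280 / 0.4953 = 1279838.9108 W

1279838.9108 W


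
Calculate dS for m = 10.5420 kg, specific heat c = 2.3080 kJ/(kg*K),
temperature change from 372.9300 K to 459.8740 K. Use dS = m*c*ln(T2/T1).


T2/T1 = 1.2331
ln(T2/T1) = 0.2096
dS = 10.5420 * 2.3080 * 0.2096 = 5.0988 kJ/K

5.0988 kJ/K


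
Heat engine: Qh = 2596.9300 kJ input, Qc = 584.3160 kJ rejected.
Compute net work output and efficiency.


W = 2596.9300 - 584.3160 = 2012.6140 kJ
eta = 2012.6140 / 2596.9300 = 0.7750 = 77.4997%

W = 2012.6140 kJ, eta = 77.4997%


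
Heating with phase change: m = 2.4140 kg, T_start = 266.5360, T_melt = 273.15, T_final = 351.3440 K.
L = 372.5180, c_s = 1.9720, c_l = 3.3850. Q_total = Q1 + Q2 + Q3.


Q1 (sensible, solid) = 2.4140 * 1.9720 * 6.6140 = 31.4853 kJ
Q2 (latent) = 2.4140 * 372.5180 = 899.2585 kJ
Q3 (sensible, liquid) = 2.4140 * 3.3850 * 78.1940 = 638.9537 kJ
Q_total = 1569.6975 kJ

1569.6975 kJ


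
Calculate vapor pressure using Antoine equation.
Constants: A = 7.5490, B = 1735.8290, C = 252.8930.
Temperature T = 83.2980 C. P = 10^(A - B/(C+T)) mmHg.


C+T = 336.1910
B/(C+T) = 5.1632
log10(P) = 7.5490 - 5.1632 = 2.3858
P = 10^2.3858 = 243.0957 mmHg

243.0957 mmHg


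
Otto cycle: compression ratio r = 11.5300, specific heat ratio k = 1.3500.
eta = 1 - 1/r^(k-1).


r^(k-1) = 2.3531
eta = 1 - 1/2.3531 = 0.5750 = 57.5029%

57.5029%


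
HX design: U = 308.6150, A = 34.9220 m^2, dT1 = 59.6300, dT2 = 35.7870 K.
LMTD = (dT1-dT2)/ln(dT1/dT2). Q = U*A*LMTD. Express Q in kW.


LMTD = 46.6984 K
Q = 308.6150 * 34.9220 * 46.6984 = 503289.9446 W = 503.2899 kW

503.2899 kW


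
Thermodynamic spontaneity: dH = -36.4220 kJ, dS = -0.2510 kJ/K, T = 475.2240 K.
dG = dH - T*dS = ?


T*dS = 475.2240 * -0.2510 = -119.2812 kJ
dG = -36.4220 + 119.2812 = 82.8592 kJ (non-spontaneous)

dG = 82.8592 kJ, non-spontaneous


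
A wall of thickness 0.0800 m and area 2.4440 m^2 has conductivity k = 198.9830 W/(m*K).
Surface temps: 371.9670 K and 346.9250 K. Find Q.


dT = 25.0420 K
Q = 198.9830 * 2.4440 * 25.0420 / 0.0800 = 152228.5813 W

152228.5813 W


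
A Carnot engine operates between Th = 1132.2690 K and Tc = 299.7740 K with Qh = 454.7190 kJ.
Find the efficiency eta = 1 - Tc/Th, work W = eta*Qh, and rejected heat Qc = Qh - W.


eta = 1 - 299.7740/1132.2690 = 0.7352
W = 0.7352 * 454.7190 = 334.3298 kJ
Qc = 454.7190 - 334.3298 = 120.3892 kJ

eta = 73.5245%, W = 334.3298 kJ, Qc = 120.3892 kJ


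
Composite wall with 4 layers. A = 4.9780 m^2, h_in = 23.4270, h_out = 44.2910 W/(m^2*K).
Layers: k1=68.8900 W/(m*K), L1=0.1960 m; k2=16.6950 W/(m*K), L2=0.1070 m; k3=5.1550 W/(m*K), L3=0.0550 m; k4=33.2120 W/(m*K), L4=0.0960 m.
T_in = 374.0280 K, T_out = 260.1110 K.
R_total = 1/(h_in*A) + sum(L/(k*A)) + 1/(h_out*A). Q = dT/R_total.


R_conv_in = 1/(23.4270*4.9780) = 0.0086
R_1 = 0.1960/(68.8900*4.9780) = 0.0006
R_2 = 0.1070/(16.6950*4.9780) = 0.0013
R_3 = 0.0550/(5.1550*4.9780) = 0.0021
R_4 = 0.0960/(33.2120*4.9780) = 0.0006
R_conv_out = 1/(44.2910*4.9780) = 0.0045
R_total = 0.0177 K/W
Q = 113.9170 / 0.0177 = 6438.3902 W

R_total = 0.0177 K/W, Q = 6438.3902 W


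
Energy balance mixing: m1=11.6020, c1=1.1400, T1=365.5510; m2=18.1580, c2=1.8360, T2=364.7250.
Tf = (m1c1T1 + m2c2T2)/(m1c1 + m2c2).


num = 16994.1140
den = 46.5644
Tf = 364.9596 K

364.9596 K


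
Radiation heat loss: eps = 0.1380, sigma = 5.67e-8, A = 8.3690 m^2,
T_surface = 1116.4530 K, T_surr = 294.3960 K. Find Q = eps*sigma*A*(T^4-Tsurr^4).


T^4 = 1.5537e+12
Tsurr^4 = 7.5115e+09
Q = 0.1380 * 5.67e-8 * 8.3690 * 1.5462e+12 = 101249.4647 W

101249.4647 W


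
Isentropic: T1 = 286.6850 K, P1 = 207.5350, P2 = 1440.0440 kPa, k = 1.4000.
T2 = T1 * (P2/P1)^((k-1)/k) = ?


(k-1)/k = 0.2857
(P2/P1)^exp = 1.7393
T2 = 286.6850 * 1.7393 = 498.6226 K

498.6226 K


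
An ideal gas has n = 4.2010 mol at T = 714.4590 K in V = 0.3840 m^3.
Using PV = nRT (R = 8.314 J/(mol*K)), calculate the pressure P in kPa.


P = nRT/V = 4.2010 * 8.314 * 714.4590 / 0.3840
= 24953.9909 / 0.3840 = 64984.3514 Pa = 64.9844 kPa

64.9844 kPa


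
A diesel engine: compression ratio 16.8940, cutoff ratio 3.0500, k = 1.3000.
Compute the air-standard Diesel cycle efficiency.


r^(k-1) = 2.3352
rc^k = 4.2618
eta = 0.4759 = 47.5874%

47.5874%


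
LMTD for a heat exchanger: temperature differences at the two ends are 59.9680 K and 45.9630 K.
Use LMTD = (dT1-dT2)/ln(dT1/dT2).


dT1/dT2 = 1.3047
ln(dT1/dT2) = 0.2660
LMTD = 14.0050 / 0.2660 = 52.6555 K

52.6555 K


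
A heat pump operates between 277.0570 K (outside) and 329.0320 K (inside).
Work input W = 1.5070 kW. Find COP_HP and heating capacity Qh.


COP = 329.0320 / 51.9750 = 6.3306
Qh = 6.3306 * 1.5070 = 9.5402 kW

COP = 6.3306, Qh = 9.5402 kW


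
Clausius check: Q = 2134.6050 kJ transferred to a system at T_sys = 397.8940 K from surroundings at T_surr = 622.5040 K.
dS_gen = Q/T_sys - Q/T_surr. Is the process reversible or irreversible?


dS_sys = 2134.6050/397.8940 = 5.3648 kJ/K
dS_surr = -2134.6050/622.5040 = -3.4291 kJ/K
dS_gen = 5.3648 - 3.4291 = 1.9357 kJ/K (irreversible)

dS_gen = 1.9357 kJ/K, irreversible


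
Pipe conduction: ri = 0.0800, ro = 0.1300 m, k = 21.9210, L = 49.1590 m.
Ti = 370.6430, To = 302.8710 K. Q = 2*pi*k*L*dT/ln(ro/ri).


dT = 67.7720 K
ln(ro/ri) = 0.4855
Q = 2*pi*21.9210*49.1590*67.7720 / 0.4855 = 945142.6183 W

945142.6183 W


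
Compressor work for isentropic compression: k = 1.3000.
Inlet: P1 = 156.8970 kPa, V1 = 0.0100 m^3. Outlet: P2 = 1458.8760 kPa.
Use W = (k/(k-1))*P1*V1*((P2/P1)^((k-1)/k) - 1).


(k-1)/k = 0.2308
(P2/P1)^exp = 1.6729
W = 4.3333 * 156.8970 * 0.0100 * (1.6729 - 1) = 4.5752 kJ

4.5752 kJ


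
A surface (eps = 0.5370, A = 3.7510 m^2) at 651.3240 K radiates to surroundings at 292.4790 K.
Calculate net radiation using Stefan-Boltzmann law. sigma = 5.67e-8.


T^4 = 1.7997e+11
Tsurr^4 = 7.3178e+09
Q = 0.5370 * 5.67e-8 * 3.7510 * 1.7265e+11 = 19718.0657 W

19718.0657 W


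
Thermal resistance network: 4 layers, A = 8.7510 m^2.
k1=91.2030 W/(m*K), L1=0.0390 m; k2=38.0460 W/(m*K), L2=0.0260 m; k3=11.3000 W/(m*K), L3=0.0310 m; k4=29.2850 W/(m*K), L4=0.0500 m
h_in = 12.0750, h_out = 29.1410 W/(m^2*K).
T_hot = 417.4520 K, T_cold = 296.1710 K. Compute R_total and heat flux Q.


R_conv_in = 1/(12.0750*8.7510) = 0.0095
R_1 = 0.0390/(91.2030*8.7510) = 4.8865e-05
R_2 = 0.0260/(38.0460*8.7510) = 7.8092e-05
R_3 = 0.0310/(11.3000*8.7510) = 0.0003
R_4 = 0.0500/(29.2850*8.7510) = 0.0002
R_conv_out = 1/(29.1410*8.7510) = 0.0039
R_total = 0.0140 K/W
Q = 121.2810 / 0.0140 = 8650.2639 W

R_total = 0.0140 K/W, Q = 8650.2639 W


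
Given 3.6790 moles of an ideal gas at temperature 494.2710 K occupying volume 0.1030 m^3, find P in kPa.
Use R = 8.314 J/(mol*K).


P = nRT/V = 3.6790 * 8.314 * 494.2710 / 0.1030
= 15118.3689 / 0.1030 = 146780.2806 Pa = 146.7803 kPa

146.7803 kPa


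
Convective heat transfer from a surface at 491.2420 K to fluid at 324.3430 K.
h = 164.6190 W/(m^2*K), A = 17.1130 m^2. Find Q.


dT = 166.8990 K
Q = 164.6190 * 17.1130 * 166.8990 = 470175.3365 W

470175.3365 W


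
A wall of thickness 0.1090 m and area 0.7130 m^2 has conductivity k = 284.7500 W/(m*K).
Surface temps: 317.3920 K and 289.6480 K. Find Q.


dT = 27.7440 K
Q = 284.7500 * 0.7130 * 27.7440 / 0.1090 = 51676.8271 W

51676.8271 W


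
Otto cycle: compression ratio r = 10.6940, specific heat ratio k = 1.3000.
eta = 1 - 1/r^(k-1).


r^(k-1) = 2.0358
eta = 1 - 1/2.0358 = 0.5088 = 50.8800%

50.8800%


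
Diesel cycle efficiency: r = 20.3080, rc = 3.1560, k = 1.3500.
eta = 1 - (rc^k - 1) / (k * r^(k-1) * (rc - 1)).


r^(k-1) = 2.8687
rc^k = 4.7188
eta = 0.5546 = 55.4609%

55.4609%


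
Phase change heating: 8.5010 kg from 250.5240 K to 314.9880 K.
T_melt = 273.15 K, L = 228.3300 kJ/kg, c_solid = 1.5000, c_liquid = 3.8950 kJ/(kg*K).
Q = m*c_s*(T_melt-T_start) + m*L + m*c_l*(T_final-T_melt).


Q1 (sensible, solid) = 8.5010 * 1.5000 * 22.6260 = 288.5154 kJ
Q2 (latent) = 8.5010 * 228.3300 = 1941.0333 kJ
Q3 (sensible, liquid) = 8.5010 * 3.8950 * 41.8380 = 1385.3145 kJ
Q_total = 3614.8633 kJ

3614.8633 kJ


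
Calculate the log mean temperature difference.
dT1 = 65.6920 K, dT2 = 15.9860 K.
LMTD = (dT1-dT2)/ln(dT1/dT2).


dT1/dT2 = 4.1093
ln(dT1/dT2) = 1.4133
LMTD = 49.7060 / 1.4133 = 35.1711 K

35.1711 K


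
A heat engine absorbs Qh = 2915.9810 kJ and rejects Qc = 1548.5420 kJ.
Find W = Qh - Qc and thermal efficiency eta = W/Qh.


W = 2915.9810 - 1548.5420 = 1367.4390 kJ
eta = 1367.4390 / 2915.9810 = 0.4689 = 46.8946%

W = 1367.4390 kJ, eta = 46.8946%


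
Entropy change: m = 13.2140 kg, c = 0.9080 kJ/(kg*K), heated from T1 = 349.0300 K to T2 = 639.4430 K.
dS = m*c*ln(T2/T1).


T2/T1 = 1.8321
ln(T2/T1) = 0.6054
dS = 13.2140 * 0.9080 * 0.6054 = 7.2643 kJ/K

7.2643 kJ/K


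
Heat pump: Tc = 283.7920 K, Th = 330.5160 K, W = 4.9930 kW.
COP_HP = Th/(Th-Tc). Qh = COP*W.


COP = 330.5160 / 46.7240 = 7.0738
Qh = 7.0738 * 4.9930 = 35.3195 kW

COP = 7.0738, Qh = 35.3195 kW


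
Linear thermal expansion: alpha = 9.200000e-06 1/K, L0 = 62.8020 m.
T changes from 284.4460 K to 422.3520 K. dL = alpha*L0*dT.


dT = 137.9060 K
dL = 9.200000e-06 * 62.8020 * 137.9060 = 0.079679 m
L_final = 62.881679 m

dL = 0.079679 m


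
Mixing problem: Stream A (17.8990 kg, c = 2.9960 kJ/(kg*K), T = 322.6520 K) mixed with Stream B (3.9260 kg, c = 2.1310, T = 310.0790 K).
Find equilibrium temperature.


num = 19896.5596
den = 61.9917
Tf = 320.9552 K

320.9552 K


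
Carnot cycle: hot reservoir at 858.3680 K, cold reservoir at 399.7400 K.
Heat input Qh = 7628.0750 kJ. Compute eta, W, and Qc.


eta = 1 - 399.7400/858.3680 = 0.5343
W = 0.5343 * 7628.0750 = 4075.6980 kJ
Qc = 7628.0750 - 4075.6980 = 3552.3770 kJ

eta = 53.4302%, W = 4075.6980 kJ, Qc = 3552.3770 kJ


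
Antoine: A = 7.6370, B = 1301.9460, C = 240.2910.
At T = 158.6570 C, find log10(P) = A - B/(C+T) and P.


C+T = 398.9480
B/(C+T) = 3.2634
log10(P) = 7.6370 - 3.2634 = 4.3736
P = 10^4.3736 = 23634.8109 mmHg

23634.8109 mmHg


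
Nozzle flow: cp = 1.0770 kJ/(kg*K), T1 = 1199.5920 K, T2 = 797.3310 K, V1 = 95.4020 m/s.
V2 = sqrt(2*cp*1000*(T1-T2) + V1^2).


dT = 402.2610 K
2*cp*1000*dT = 866470.1940
V1^2 = 9101.5416
V2 = sqrt(875571.7356) = 935.7199 m/s

935.7199 m/s


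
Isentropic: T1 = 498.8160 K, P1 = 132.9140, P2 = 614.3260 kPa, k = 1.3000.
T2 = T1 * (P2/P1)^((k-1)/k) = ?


(k-1)/k = 0.2308
(P2/P1)^exp = 1.4237
T2 = 498.8160 * 1.4237 = 710.1699 K

710.1699 K


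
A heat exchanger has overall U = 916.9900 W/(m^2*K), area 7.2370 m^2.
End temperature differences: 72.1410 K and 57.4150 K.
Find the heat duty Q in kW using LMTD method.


LMTD = 64.4981 K
Q = 916.9900 * 7.2370 * 64.4981 = 428025.6795 W = 428.0257 kW

428.0257 kW


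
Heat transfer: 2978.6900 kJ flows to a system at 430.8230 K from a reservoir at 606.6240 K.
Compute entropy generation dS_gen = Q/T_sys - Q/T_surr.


dS_sys = 2978.6900/430.8230 = 6.9140 kJ/K
dS_surr = -2978.6900/606.6240 = -4.9103 kJ/K
dS_gen = 6.9140 - 4.9103 = 2.0037 kJ/K (irreversible)

dS_gen = 2.0037 kJ/K, irreversible


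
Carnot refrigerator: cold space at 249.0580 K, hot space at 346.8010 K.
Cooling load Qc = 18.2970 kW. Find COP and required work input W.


COP = 249.0580 / 97.7430 = 2.5481
W = 18.2970 / 2.5481 = 7.1807 kW

COP = 2.5481, W = 7.1807 kW


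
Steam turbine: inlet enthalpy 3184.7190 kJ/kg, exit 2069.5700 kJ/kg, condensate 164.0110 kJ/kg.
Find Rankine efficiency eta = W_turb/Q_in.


W = 1115.1490 kJ/kg
Q_in = 3020.7080 kJ/kg
eta = 0.3692 = 36.9168%

eta = 36.9168%


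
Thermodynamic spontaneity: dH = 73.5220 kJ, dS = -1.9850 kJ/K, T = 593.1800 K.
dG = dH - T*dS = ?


T*dS = 593.1800 * -1.9850 = -1177.4623 kJ
dG = 73.5220 + 1177.4623 = 1250.9843 kJ (non-spontaneous)

dG = 1250.9843 kJ, non-spontaneous
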